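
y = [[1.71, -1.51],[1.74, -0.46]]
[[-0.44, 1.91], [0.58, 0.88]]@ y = [[2.57, -0.21], [2.52, -1.28]]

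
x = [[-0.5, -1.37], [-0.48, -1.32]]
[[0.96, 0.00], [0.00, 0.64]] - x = [[1.46, 1.37],  [0.48, 1.96]]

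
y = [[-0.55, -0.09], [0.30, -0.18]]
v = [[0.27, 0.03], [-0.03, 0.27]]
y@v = [[-0.15, -0.04], [0.09, -0.04]]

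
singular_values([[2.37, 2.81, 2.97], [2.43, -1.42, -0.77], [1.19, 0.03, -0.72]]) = [4.73, 3.16, 0.67]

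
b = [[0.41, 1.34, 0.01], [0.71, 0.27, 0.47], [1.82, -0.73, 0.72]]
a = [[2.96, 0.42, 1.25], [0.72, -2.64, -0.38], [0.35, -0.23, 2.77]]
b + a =[[3.37, 1.76, 1.26],  [1.43, -2.37, 0.09],  [2.17, -0.96, 3.49]]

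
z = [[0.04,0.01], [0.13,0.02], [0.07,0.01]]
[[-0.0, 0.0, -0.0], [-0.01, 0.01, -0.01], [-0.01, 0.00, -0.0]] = z@ [[-0.10, 0.06, -0.08], [0.16, -0.04, 0.14]]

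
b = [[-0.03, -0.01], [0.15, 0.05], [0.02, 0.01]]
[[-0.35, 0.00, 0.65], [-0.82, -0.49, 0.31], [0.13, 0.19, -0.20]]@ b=[[0.02,0.01],[-0.04,-0.01],[0.02,0.01]]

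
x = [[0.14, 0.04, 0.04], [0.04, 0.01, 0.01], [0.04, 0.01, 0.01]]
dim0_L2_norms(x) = [0.15, 0.04, 0.04]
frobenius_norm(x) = 0.16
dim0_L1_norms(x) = [0.22, 0.06, 0.06]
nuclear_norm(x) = 0.16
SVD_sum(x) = [[0.14, 0.04, 0.04], [0.04, 0.01, 0.01], [0.04, 0.01, 0.01]] + [[-0.0, 0.00, 0.00], [0.0, -0.00, -0.0], [0.0, -0.00, -0.0]] + [[0.0,  0.0,  -0.0], [0.0,  0.0,  -0.0], [0.00,  -0.0,  0.00]]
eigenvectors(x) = [[0.93,0.37,0.00], [0.26,-0.66,-0.71], [0.26,-0.66,0.71]]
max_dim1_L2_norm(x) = 0.15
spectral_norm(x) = 0.16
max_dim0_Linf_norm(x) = 0.14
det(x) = -0.00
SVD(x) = [[-0.93, 0.37, -0.00], [-0.26, -0.66, -0.71], [-0.26, -0.66, 0.71]] @ diag([0.1624621125123532, 0.002462112512353208, 9.61631628037049e-36]) @ [[-0.93, -0.26, -0.26], [-0.37, 0.66, 0.66], [0.00, -0.71, 0.71]]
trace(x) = 0.16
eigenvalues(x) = [0.16, -0.0, -0.0]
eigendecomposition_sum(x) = [[0.14, 0.04, 0.04], [0.04, 0.01, 0.01], [0.04, 0.01, 0.01]] + [[-0.0,0.00,0.0], [0.00,-0.0,-0.0], [0.00,-0.00,-0.0]] + [[0.0, 0.00, -0.00],[-0.00, -0.0, 0.0],[0.00, 0.00, -0.00]]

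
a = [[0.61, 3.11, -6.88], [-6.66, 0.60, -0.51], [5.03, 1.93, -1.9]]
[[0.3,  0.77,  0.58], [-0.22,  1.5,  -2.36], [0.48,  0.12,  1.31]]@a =[[-2.03, 2.51, -3.56],[-22.0, -4.34, 5.23],[6.08, 4.09, -5.85]]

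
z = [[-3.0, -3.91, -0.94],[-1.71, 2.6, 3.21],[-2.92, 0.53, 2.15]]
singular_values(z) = [5.72, 5.08, 0.15]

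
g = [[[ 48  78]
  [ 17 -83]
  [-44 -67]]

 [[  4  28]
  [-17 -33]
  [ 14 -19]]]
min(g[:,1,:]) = -83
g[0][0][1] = 78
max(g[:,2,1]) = -19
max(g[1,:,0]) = 14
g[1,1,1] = -33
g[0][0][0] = 48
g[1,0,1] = 28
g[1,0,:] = [4, 28]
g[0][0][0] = 48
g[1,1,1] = -33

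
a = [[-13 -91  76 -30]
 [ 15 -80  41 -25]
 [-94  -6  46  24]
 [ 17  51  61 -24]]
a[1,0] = 15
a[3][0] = 17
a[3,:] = [17, 51, 61, -24]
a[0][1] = -91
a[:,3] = [-30, -25, 24, -24]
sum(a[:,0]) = -75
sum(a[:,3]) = -55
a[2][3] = 24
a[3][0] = 17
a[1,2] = 41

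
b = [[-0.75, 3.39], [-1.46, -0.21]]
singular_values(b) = [3.47, 1.47]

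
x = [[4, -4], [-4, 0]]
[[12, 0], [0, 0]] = x @ [[0, 0], [-3, 0]]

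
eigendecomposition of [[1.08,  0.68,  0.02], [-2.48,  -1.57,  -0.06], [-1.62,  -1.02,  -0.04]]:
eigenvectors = [[0.33,-0.46,0.44],  [-0.79,0.7,-0.72],  [-0.51,0.55,0.53]]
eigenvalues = [-0.56, 0.04, -0.0]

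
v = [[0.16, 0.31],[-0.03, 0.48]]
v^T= [[0.16, -0.03], [0.31, 0.48]]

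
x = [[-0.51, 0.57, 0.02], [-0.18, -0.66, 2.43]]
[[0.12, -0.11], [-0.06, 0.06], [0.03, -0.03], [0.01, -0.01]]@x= [[-0.04, 0.14, -0.26], [0.02, -0.07, 0.14], [-0.01, 0.04, -0.07], [-0.0, 0.01, -0.02]]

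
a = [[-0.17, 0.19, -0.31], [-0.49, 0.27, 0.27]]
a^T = [[-0.17, -0.49], [0.19, 0.27], [-0.31, 0.27]]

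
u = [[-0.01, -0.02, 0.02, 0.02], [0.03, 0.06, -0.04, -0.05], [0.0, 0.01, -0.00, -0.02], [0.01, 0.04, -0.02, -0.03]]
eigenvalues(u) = [(-0+0.02j), (-0-0.02j), (0.02+0j), (0.01+0j)]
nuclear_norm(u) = 0.14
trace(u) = 0.02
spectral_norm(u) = 0.11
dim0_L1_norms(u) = [0.05, 0.13, 0.08, 0.12]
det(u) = 0.00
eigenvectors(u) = [[(0.33+0.17j), (0.33-0.17j), 0.22+0.00j, (-0.59+0j)], [(-0.68+0j), (-0.68-0j), -0.73+0.00j, 0.03+0.00j], [(-0.35+0.02j), (-0.35-0.02j), (0.23+0j), -0.75+0.00j], [(-0.4+0.35j), (-0.4-0.35j), -0.61+0.00j, (0.28+0j)]]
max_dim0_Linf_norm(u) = 0.06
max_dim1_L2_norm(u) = 0.09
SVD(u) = [[-0.31,0.21,-0.49,-0.79], [0.81,-0.26,0.18,-0.5], [0.16,0.90,0.40,-0.06], [0.47,0.28,-0.76,0.35]] @ diag([0.1144684536775481, 0.01469907235764087, 0.007717559103482596, 0.004620569876121362]) @ [[0.28, 0.66, -0.42, -0.56], [-0.48, 0.04, 0.60, -0.64], [0.35, -0.74, -0.23, -0.53], [-0.76, -0.12, -0.64, -0.05]]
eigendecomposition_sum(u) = [[-0.00+0.01j, (-0.01-0j), (0.01-0j), 0.01+0.00j], [0.00-0.01j, 0.01-0.00j, (-0.01+0.01j), (-0.02+0j)], [0.00-0.01j, 0.01-0.00j, -0.00+0.01j, -0.01+0.00j], [(-0-0.01j), 0.01-0.01j, (-0+0.01j), -0.01+0.01j]] + [[-0.00-0.01j, (-0.01+0j), (0.01+0j), 0.01-0.00j], [0.00+0.01j, 0.01+0.00j, (-0.01-0.01j), (-0.02-0j)], [0.00+0.01j, 0.01+0.00j, -0.00-0.01j, -0.01-0.00j], [(-0+0.01j), (0.01+0.01j), -0.00-0.01j, (-0.01-0.01j)]] + [[-0.01+0.00j, (-0.01+0j), 0.01-0.00j, 0.00-0.00j],  [0.03-0.00j, (0.03-0j), -0.02+0.00j, (-0.01+0j)],  [(-0.01+0j), -0.01+0.00j, (0.01-0j), -0j],  [(0.02-0j), 0.03-0.00j, -0.02+0.00j, (-0.01+0j)]] + [[(0.01-0j), 0.00-0.00j, 0.00+0.00j, (-0+0j)], [-0.00+0.00j, (-0+0j), (-0-0j), 0.00-0.00j], [0.01-0.00j, (0.01-0j), 0.00+0.00j, -0.00+0.00j], [(-0+0j), -0.00+0.00j, -0.00-0.00j, 0.00-0.00j]]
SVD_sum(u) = [[-0.01, -0.02, 0.01, 0.02], [0.03, 0.06, -0.04, -0.05], [0.0, 0.01, -0.01, -0.01], [0.02, 0.04, -0.02, -0.03]] + [[-0.0, 0.00, 0.00, -0.0], [0.00, -0.0, -0.0, 0.0], [-0.01, 0.0, 0.01, -0.01], [-0.00, 0.00, 0.00, -0.0]] + [[-0.00, 0.00, 0.00, 0.00], [0.0, -0.0, -0.0, -0.00], [0.0, -0.0, -0.0, -0.00], [-0.00, 0.0, 0.0, 0.0]] + [[0.0,0.00,0.00,0.00], [0.00,0.00,0.0,0.00], [0.00,0.0,0.0,0.0], [-0.0,-0.0,-0.0,-0.0]]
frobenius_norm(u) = 0.12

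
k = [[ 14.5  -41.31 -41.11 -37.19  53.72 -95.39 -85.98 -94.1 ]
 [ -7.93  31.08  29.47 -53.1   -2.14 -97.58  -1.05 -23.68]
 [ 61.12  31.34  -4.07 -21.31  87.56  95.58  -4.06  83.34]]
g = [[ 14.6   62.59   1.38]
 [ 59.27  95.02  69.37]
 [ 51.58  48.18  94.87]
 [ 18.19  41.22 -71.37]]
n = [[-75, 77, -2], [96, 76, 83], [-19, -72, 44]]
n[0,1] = 77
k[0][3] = -37.19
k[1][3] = -53.1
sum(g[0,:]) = 78.57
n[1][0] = 96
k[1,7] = -23.68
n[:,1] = [77, 76, -72]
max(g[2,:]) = 94.87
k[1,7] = -23.68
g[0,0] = 14.6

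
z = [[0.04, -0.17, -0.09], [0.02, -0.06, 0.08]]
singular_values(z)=[0.2, 0.1]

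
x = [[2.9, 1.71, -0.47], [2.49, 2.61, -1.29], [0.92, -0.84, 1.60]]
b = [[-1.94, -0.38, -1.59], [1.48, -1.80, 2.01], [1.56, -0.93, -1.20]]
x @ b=[[-3.83,-3.74,-0.61], [-2.98,-4.44,2.83], [-0.53,-0.33,-5.07]]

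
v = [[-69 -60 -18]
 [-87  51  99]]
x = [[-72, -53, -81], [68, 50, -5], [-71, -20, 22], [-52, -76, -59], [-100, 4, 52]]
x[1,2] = -5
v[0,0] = -69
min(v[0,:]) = -69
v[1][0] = -87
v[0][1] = -60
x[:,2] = [-81, -5, 22, -59, 52]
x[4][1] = 4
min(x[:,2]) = -81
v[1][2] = 99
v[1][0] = -87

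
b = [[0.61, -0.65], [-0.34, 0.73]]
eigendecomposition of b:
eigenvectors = [[-0.84, 0.77], [-0.54, -0.63]]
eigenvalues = [0.2, 1.14]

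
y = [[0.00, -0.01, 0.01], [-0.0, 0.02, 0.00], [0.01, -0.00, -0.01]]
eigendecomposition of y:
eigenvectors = [[0.85,-0.53,-0.51], [0.0,0.0,0.85], [0.53,0.85,-0.17]]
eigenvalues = [0.01, -0.02, 0.02]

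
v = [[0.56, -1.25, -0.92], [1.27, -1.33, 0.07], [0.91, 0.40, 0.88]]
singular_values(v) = [2.32, 1.55, 0.26]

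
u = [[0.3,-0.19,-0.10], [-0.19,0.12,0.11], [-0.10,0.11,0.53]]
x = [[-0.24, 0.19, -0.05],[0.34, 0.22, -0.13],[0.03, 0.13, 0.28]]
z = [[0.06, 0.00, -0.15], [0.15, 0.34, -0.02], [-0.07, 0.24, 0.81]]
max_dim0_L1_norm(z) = 0.98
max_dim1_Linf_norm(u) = 0.53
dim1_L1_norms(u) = [0.59, 0.42, 0.74]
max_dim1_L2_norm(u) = 0.55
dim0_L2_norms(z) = [0.18, 0.42, 0.82]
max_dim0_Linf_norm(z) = 0.81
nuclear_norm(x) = 1.04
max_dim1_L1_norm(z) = 1.12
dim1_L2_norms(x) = [0.31, 0.43, 0.31]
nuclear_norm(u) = 0.96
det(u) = -0.00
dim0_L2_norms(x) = [0.42, 0.32, 0.31]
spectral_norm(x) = 0.44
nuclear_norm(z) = 1.26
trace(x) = 0.26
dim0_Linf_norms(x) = [0.34, 0.22, 0.28]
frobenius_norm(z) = 0.94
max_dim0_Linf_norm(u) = 0.53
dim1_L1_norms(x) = [0.48, 0.69, 0.44]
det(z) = 0.01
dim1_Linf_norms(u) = [0.3, 0.19, 0.53]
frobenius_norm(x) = 0.61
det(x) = -0.04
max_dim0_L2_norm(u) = 0.55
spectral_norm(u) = 0.63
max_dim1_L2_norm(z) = 0.85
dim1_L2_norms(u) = [0.37, 0.25, 0.55]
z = u + x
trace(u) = 0.95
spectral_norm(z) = 0.86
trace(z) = 1.21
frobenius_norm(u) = 0.71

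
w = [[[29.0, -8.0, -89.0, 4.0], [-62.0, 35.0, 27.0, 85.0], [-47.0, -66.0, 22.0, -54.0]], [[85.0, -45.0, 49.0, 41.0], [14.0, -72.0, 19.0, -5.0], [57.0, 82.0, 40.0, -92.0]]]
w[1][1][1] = -72.0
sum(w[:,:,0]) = 76.0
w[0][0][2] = -89.0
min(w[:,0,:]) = -89.0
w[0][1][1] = 35.0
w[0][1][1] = 35.0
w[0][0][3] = 4.0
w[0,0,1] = -8.0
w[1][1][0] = 14.0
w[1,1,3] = -5.0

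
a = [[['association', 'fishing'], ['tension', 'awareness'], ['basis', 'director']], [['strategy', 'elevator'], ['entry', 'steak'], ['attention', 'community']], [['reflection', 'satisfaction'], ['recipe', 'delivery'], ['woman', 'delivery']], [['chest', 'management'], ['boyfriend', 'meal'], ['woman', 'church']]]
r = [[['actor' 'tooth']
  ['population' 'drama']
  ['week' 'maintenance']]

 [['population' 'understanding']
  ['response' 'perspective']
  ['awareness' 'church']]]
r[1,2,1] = 'church'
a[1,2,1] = 'community'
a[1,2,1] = 'community'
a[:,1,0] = ['tension', 'entry', 'recipe', 'boyfriend']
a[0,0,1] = 'fishing'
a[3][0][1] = 'management'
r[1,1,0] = 'response'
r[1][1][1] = 'perspective'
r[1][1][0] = 'response'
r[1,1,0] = 'response'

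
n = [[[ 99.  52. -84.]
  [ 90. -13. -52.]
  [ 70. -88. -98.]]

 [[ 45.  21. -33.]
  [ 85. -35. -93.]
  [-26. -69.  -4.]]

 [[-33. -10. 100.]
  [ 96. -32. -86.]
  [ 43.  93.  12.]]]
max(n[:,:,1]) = 93.0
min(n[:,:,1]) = -88.0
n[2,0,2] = 100.0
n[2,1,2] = -86.0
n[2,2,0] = 43.0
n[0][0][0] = 99.0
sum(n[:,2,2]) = -90.0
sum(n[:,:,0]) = 469.0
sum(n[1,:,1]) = -83.0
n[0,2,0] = 70.0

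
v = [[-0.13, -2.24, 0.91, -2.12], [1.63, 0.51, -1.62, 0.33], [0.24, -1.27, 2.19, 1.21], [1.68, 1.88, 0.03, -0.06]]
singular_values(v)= [4.18, 2.63, 1.99, 1.42]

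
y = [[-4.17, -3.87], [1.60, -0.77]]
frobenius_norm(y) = 5.96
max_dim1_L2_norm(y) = 5.69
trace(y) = -4.94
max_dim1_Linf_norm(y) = 4.17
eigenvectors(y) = [[0.84+0.00j, (0.84-0j)], [-0.37-0.39j, -0.37+0.39j]]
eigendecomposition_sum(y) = [[(-2.08-0.25j),(-1.93-2.63j)],[0.80+1.09j,-0.38+2.06j]] + [[(-2.08+0.25j), -1.93+2.63j], [(0.8-1.09j), -0.38-2.06j]]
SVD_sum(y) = [[-4.3, -3.72],[0.54, 0.46]] + [[0.13,-0.15],  [1.06,-1.23]]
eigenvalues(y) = [(-2.47+1.82j), (-2.47-1.82j)]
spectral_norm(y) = 5.73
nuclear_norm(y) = 7.37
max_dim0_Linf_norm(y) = 4.17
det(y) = 9.40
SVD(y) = [[-0.99, 0.12], [0.12, 0.99]] @ diag([5.729328486376084, 1.6411870993885929]) @ [[0.76, 0.65], [0.65, -0.76]]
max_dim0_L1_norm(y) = 5.77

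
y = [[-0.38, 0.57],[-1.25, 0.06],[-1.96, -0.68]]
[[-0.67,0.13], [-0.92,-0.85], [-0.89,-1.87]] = y @ [[0.7, 0.71], [-0.71, 0.70]]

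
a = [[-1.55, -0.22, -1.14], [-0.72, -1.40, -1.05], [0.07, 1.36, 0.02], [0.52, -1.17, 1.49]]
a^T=[[-1.55, -0.72, 0.07, 0.52], [-0.22, -1.4, 1.36, -1.17], [-1.14, -1.05, 0.02, 1.49]]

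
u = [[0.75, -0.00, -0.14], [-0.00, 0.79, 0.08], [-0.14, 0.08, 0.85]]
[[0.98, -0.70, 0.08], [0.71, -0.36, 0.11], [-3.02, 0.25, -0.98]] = u @ [[0.64, -0.90, -0.11], [1.26, -0.48, 0.26], [-3.57, 0.19, -1.19]]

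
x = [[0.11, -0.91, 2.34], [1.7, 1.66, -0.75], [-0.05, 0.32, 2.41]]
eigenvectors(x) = [[0.42-0.51j, (0.42+0.51j), 0.54+0.00j], [-0.74+0.00j, (-0.74-0j), (0.42+0j)], [(0.11+0.07j), (0.11-0.07j), 0.73+0.00j]]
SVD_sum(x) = [[-0.46, -0.77, 2.27],[0.29, 0.49, -1.44],[-0.41, -0.68, 2.0]] + [[0.21,0.21,0.11],  [1.29,1.28,0.70],  [0.69,0.69,0.38]] + [[0.37, -0.34, -0.04],[0.12, -0.11, -0.01],[-0.33, 0.31, 0.04]]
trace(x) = 4.18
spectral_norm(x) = 3.60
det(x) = 5.63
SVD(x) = [[0.68, 0.14, -0.72], [-0.43, 0.87, -0.23], [0.6, 0.47, 0.65]] @ diag([3.6006670957288067, 2.231976408394355, 0.7002697895146719]) @ [[-0.19, -0.32, 0.93], [0.66, 0.66, 0.36], [-0.73, 0.68, 0.08]]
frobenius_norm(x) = 4.29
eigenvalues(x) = [(0.81+1.24j), (0.81-1.24j), (2.56+0j)]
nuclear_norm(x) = 6.53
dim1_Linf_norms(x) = [2.34, 1.7, 2.41]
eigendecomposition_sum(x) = [[-0.05+0.85j, (-0.63+0.29j), 0.40-0.80j],[0.77-0.56j, (0.7+0.34j), -0.97+0.22j],[-0.16+0.01j, (-0.07-0.11j), 0.16+0.06j]] + [[-0.05-0.85j, -0.63-0.29j, 0.40+0.80j], [(0.77+0.56j), (0.7-0.34j), (-0.97-0.22j)], [(-0.16-0.01j), -0.07+0.11j, (0.16-0.06j)]] + [[(0.21-0j), (0.34+0j), 1.55-0.00j], [0.16-0.00j, (0.26+0j), (1.19-0j)], [0.28-0.00j, 0.46+0.00j, (2.08-0j)]]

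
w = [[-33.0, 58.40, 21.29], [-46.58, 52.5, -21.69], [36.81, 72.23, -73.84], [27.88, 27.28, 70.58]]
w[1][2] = -21.69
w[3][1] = 27.28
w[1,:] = [-46.58, 52.5, -21.69]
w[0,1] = 58.4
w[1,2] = -21.69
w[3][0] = 27.88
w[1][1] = 52.5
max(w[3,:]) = 70.58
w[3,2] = 70.58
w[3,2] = 70.58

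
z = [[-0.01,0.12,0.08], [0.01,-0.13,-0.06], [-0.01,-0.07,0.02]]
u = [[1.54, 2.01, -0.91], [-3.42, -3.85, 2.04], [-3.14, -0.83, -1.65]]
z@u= [[-0.68, -0.55, 0.12], [0.65, 0.57, -0.18], [0.16, 0.23, -0.17]]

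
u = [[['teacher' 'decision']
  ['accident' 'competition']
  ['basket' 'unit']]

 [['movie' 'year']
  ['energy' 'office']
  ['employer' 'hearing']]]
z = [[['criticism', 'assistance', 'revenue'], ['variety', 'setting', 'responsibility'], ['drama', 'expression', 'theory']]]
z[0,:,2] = ['revenue', 'responsibility', 'theory']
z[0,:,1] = ['assistance', 'setting', 'expression']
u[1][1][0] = 'energy'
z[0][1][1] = 'setting'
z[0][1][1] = 'setting'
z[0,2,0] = 'drama'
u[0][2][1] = 'unit'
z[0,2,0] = 'drama'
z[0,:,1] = ['assistance', 'setting', 'expression']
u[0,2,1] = 'unit'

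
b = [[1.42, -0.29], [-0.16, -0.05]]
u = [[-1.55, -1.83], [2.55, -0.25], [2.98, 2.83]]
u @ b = [[-1.91,  0.54], [3.66,  -0.73], [3.78,  -1.01]]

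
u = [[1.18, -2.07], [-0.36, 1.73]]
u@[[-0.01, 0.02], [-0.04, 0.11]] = [[0.07, -0.2], [-0.07, 0.18]]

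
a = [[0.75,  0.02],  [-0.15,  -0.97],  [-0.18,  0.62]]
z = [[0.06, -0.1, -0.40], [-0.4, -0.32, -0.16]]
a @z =[[0.04, -0.08, -0.3], [0.38, 0.33, 0.22], [-0.26, -0.18, -0.03]]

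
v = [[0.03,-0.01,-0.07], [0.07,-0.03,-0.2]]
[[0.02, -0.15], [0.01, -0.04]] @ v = [[-0.01, 0.0, 0.03], [-0.00, 0.00, 0.01]]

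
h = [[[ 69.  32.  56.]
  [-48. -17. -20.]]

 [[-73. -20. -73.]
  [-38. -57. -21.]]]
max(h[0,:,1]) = 32.0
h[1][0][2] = -73.0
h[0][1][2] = -20.0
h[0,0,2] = 56.0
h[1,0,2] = -73.0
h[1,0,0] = -73.0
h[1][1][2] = -21.0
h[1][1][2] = -21.0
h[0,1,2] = -20.0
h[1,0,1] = -20.0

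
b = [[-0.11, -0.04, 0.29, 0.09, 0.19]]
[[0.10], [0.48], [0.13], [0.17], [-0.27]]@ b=[[-0.01, -0.0, 0.03, 0.01, 0.02], [-0.05, -0.02, 0.14, 0.04, 0.09], [-0.01, -0.01, 0.04, 0.01, 0.02], [-0.02, -0.01, 0.05, 0.02, 0.03], [0.03, 0.01, -0.08, -0.02, -0.05]]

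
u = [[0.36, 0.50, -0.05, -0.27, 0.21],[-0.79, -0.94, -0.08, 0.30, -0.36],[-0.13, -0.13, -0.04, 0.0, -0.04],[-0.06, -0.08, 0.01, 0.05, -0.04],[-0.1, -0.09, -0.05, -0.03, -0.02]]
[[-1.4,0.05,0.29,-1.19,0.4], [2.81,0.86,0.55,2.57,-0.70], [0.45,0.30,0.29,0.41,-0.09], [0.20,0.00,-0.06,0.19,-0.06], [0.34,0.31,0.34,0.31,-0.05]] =u @[[-3.58, -4.32, -2.33, -2.86, 0.57], [-2.53, 2.88, 0.71, -0.28, 0.58], [2.96, 0.31, -0.17, -1.89, -1.26], [-0.49, -3.04, -4.19, 1.83, 0.41], [5.59, -3.03, -1.72, 1.80, -0.21]]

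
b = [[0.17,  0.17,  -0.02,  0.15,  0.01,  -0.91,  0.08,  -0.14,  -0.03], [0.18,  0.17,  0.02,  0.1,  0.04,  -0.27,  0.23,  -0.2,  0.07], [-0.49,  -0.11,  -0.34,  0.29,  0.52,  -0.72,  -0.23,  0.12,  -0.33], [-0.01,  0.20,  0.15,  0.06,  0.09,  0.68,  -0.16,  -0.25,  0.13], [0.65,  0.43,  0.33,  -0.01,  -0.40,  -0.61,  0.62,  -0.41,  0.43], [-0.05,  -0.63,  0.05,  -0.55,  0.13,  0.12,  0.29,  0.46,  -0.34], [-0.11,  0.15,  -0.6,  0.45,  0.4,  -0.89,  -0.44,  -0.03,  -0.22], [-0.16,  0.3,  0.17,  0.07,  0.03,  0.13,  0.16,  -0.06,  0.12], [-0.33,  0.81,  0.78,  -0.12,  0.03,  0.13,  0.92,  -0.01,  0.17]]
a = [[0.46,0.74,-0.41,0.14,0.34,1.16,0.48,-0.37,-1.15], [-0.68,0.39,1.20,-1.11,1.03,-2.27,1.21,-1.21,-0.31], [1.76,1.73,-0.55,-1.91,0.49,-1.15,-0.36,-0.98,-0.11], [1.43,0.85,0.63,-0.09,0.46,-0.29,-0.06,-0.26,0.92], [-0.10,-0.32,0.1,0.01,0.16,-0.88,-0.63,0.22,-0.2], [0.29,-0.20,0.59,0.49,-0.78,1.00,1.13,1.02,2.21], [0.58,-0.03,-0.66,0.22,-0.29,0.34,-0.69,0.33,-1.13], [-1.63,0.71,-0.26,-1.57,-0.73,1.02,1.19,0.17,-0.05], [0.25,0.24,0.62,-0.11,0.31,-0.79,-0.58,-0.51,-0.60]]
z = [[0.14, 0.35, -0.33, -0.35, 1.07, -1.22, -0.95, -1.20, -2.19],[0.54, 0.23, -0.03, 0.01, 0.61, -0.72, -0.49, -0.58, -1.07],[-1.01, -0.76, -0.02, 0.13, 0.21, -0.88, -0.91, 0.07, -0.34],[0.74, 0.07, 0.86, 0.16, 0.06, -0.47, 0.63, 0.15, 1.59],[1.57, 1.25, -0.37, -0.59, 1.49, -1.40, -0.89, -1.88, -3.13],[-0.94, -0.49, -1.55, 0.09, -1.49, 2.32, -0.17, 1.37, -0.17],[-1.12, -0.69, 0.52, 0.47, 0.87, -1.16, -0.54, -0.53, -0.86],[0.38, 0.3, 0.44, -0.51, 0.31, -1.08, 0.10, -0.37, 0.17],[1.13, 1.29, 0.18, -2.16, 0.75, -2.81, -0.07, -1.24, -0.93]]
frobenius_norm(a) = 7.64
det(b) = -0.00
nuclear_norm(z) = 17.07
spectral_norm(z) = 7.44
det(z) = -0.00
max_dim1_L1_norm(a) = 9.41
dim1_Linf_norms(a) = [1.16, 2.27, 1.91, 1.43, 0.88, 2.21, 1.13, 1.63, 0.79]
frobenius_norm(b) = 3.26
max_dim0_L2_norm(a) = 3.39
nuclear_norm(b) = 6.92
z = b @ a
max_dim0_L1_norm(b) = 4.46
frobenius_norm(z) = 9.12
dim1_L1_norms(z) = [7.8, 4.28, 4.33, 4.73, 12.57, 8.59, 6.76, 3.66, 10.56]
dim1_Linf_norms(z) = [2.19, 1.07, 1.01, 1.59, 3.13, 2.32, 1.16, 1.08, 2.81]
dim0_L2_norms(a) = [2.99, 2.26, 1.88, 2.77, 1.72, 3.39, 2.39, 2.03, 2.97]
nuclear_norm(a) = 17.85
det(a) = -0.02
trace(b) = -0.55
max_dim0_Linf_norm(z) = 3.13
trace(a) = 0.25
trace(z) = 2.48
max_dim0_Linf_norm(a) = 2.27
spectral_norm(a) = 4.75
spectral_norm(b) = 2.12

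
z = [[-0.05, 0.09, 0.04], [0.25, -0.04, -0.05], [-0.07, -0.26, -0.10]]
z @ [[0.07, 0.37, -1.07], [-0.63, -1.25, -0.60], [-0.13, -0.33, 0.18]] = [[-0.07,-0.14,0.01],[0.05,0.16,-0.25],[0.17,0.33,0.21]]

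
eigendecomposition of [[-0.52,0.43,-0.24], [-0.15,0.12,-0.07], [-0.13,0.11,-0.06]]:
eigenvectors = [[-0.93,0.68,-0.52],[-0.27,0.72,-0.16],[-0.23,-0.17,0.84]]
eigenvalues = [-0.45, -0.01, -0.0]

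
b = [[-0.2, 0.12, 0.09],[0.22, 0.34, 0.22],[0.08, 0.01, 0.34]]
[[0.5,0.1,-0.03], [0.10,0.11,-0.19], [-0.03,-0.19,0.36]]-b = [[0.7, -0.02, -0.12], [-0.12, -0.23, -0.41], [-0.11, -0.20, 0.02]]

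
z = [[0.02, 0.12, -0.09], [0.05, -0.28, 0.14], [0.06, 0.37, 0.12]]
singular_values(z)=[0.48, 0.21, 0.04]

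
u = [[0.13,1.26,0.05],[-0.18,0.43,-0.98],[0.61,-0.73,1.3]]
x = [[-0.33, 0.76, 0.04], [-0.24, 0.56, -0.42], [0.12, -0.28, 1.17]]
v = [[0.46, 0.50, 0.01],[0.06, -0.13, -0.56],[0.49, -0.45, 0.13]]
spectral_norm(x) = 1.40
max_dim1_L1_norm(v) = 1.07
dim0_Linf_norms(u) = [0.61, 1.26, 1.3]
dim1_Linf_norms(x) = [0.76, 0.56, 1.17]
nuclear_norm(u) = 3.36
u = x + v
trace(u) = 1.86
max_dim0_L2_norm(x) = 1.24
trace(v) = 0.46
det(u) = -0.49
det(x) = -0.00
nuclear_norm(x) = 2.26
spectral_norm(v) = 0.69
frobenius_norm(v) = 1.12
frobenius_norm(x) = 1.64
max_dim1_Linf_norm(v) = 0.56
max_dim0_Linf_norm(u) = 1.3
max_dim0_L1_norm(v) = 1.08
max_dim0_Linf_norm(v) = 0.56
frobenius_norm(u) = 2.32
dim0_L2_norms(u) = [0.65, 1.52, 1.63]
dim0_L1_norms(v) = [1.01, 1.08, 0.7]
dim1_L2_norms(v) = [0.68, 0.58, 0.68]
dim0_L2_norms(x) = [0.43, 0.98, 1.24]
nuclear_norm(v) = 1.93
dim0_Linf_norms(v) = [0.49, 0.5, 0.56]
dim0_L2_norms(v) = [0.67, 0.69, 0.57]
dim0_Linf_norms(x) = [0.33, 0.76, 1.17]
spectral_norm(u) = 2.02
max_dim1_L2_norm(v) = 0.68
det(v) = -0.26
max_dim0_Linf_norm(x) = 1.17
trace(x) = 1.40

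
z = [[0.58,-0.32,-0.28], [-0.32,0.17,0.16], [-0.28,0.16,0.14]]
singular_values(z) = [0.89, 0.01, 0.0]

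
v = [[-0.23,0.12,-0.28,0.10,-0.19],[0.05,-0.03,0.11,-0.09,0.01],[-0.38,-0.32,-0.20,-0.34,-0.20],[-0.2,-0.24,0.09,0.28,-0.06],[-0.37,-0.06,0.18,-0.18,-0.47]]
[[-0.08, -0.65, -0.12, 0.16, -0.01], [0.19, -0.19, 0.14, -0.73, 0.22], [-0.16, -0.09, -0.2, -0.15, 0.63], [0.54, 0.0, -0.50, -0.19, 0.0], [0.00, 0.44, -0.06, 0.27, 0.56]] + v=[[-0.31, -0.53, -0.40, 0.26, -0.2], [0.24, -0.22, 0.25, -0.82, 0.23], [-0.54, -0.41, -0.40, -0.49, 0.43], [0.34, -0.24, -0.41, 0.09, -0.06], [-0.37, 0.38, 0.12, 0.09, 0.09]]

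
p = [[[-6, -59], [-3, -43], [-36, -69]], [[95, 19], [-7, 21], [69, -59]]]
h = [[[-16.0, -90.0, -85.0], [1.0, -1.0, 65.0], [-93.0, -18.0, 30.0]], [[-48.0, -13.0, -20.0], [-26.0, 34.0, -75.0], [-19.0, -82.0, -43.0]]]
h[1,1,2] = -75.0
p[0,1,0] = -3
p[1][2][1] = -59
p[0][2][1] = -69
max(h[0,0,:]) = -16.0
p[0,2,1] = -69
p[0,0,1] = -59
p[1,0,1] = 19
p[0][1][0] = -3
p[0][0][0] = -6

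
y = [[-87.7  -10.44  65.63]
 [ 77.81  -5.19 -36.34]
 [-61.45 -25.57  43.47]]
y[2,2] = 43.47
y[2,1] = -25.57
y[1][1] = -5.19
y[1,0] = 77.81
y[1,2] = -36.34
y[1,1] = -5.19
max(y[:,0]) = 77.81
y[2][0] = -61.45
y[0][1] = -10.44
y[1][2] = -36.34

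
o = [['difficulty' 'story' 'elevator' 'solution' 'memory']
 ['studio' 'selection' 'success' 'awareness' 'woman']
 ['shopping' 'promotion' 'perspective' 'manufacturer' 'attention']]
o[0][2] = 'elevator'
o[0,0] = 'difficulty'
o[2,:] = ['shopping', 'promotion', 'perspective', 'manufacturer', 'attention']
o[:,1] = ['story', 'selection', 'promotion']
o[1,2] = 'success'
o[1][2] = 'success'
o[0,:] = ['difficulty', 'story', 'elevator', 'solution', 'memory']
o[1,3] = 'awareness'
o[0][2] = 'elevator'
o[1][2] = 'success'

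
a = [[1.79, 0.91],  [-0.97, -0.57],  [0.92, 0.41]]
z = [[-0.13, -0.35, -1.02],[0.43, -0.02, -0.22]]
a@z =[[0.16, -0.64, -2.03], [-0.12, 0.35, 1.11], [0.06, -0.33, -1.03]]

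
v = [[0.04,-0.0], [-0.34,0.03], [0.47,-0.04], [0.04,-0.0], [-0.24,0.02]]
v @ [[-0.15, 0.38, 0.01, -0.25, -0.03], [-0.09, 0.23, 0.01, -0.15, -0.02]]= [[-0.01,0.02,0.0,-0.01,-0.0], [0.05,-0.12,-0.00,0.08,0.01], [-0.07,0.17,0.00,-0.11,-0.01], [-0.01,0.02,0.0,-0.01,-0.00], [0.03,-0.09,-0.0,0.06,0.01]]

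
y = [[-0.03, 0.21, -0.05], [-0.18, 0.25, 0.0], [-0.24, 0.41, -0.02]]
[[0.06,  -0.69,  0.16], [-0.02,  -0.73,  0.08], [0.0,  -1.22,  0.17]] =y @ [[-0.13, 0.72, -0.17], [-0.16, -2.40, 0.2], [-1.8, 3.32, -2.18]]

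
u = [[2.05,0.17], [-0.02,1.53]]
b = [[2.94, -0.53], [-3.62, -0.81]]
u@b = [[5.41, -1.22], [-5.6, -1.23]]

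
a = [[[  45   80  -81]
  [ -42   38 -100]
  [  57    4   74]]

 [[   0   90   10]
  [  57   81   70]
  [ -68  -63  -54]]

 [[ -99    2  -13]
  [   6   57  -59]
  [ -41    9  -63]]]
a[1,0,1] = 90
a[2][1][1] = 57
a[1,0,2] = 10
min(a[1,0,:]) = 0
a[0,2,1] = 4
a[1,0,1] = 90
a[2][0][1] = 2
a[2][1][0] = 6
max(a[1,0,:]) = 90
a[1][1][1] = 81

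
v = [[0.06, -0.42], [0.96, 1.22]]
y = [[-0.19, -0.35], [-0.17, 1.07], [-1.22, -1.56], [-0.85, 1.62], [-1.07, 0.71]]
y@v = [[-0.35, -0.35], [1.02, 1.38], [-1.57, -1.39], [1.50, 2.33], [0.62, 1.32]]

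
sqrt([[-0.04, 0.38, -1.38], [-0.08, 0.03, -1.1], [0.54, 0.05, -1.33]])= [[0.88-1.00j, (0.5+0.52j), -1.97+1.11j], [(-0.02-1.61j), (0.87+0.83j), (-1.63+1.79j)], [(0.8-0.85j), (0.04+0.44j), (-1.02+0.94j)]]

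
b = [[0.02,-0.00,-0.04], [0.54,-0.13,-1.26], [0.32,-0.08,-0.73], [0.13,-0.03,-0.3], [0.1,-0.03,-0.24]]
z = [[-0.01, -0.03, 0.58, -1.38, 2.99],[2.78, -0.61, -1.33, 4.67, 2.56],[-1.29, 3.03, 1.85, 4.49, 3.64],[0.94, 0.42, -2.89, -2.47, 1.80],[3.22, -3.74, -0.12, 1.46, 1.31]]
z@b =[[0.29, -0.09, -0.69], [0.16, -0.03, -0.39], [3.15, -0.79, -7.34], [-0.82, 0.2, 1.85], [-1.67, 0.41, 3.92]]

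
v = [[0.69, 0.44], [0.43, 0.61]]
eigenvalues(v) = [1.09, 0.21]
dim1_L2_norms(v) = [0.82, 0.75]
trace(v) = 1.30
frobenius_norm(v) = 1.11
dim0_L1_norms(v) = [1.12, 1.05]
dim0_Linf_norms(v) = [0.69, 0.61]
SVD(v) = [[-0.74, -0.67],[-0.67, 0.74]] @ diag([1.0868544396884139, 0.21318402128110653]) @ [[-0.74, -0.68], [-0.68, 0.74]]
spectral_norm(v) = 1.09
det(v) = 0.23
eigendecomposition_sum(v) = [[0.59, 0.55], [0.53, 0.49]] + [[0.10, -0.11], [-0.1, 0.12]]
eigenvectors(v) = [[0.74, -0.68], [0.67, 0.73]]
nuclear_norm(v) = 1.30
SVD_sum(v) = [[0.59, 0.55],[0.54, 0.49]] + [[0.10,-0.11], [-0.11,0.12]]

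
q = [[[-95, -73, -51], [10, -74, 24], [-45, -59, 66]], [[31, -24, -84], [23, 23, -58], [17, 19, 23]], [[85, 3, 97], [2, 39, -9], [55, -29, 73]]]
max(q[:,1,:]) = 39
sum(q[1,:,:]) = -30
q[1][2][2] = 23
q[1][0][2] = -84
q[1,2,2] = 23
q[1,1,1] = 23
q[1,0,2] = -84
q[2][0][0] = 85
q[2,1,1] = 39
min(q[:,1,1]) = -74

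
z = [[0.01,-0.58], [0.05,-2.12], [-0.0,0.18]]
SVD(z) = [[0.26, -0.61], [0.96, 0.23], [-0.08, 0.76]] @ diag([2.2058490844907417, 0.0054604442455371445]) @ [[0.02,-1.0], [1.0,0.02]]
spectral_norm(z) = 2.21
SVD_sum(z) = [[0.01, -0.58], [0.05, -2.12], [-0.00, 0.18]] + [[-0.00,-0.0], [0.0,0.00], [0.00,0.0]]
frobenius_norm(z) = 2.21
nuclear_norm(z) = 2.21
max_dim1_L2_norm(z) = 2.12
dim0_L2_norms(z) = [0.05, 2.21]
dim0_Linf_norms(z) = [0.05, 2.12]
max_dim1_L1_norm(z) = 2.17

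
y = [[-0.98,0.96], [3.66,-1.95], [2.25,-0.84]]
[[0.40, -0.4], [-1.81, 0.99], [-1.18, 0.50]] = y @ [[-0.60, 0.11],[-0.20, -0.30]]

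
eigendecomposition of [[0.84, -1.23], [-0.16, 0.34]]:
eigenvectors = [[0.98, 0.85], [-0.21, 0.53]]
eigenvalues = [1.1, 0.08]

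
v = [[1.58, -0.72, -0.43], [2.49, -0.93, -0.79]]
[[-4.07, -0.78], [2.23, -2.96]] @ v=[[-8.37, 3.66, 2.37], [-3.85, 1.15, 1.38]]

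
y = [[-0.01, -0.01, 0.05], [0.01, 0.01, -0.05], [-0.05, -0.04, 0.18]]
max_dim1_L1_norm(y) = 0.27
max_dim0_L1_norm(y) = 0.28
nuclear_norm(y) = 0.21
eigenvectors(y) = [[0.26,-0.71,-0.27], [-0.26,0.71,0.95], [0.93,-0.04,0.14]]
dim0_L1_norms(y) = [0.07, 0.06, 0.28]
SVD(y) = [[-0.25, 0.66, -0.71], [0.25, -0.66, -0.71], [-0.93, -0.36, 0.00]] @ diag([0.2046318852664597, 0.0050785364323262805, 9.225850613990322e-19]) @ [[0.25, 0.21, -0.95], [0.93, 0.22, 0.30], [0.27, -0.95, -0.14]]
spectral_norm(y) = 0.20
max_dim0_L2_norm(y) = 0.19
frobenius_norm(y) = 0.20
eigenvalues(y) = [0.18, 0.0, 0.0]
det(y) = -0.00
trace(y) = 0.18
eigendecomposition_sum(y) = [[-0.01,-0.01,0.05], [0.01,0.01,-0.05], [-0.05,-0.04,0.18]] + [[0.00, 0.0, -0.0], [-0.0, -0.00, 0.0], [0.00, 0.0, -0.0]] + [[-0.00, -0.00, 0.00], [0.00, 0.0, -0.00], [0.00, 0.00, -0.00]]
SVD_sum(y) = [[-0.01,  -0.01,  0.05], [0.01,  0.01,  -0.05], [-0.05,  -0.04,  0.18]] + [[0.0, 0.00, 0.0], [-0.0, -0.0, -0.0], [-0.00, -0.0, -0.00]] + [[-0.00,0.0,0.0], [-0.0,0.0,0.00], [0.00,-0.0,-0.00]]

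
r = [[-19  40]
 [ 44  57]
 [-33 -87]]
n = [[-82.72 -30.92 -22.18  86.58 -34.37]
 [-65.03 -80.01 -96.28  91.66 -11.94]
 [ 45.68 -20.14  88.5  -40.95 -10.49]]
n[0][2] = -22.18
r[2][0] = -33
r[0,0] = -19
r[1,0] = 44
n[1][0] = -65.03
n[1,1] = -80.01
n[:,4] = [-34.37, -11.94, -10.49]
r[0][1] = 40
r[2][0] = -33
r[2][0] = -33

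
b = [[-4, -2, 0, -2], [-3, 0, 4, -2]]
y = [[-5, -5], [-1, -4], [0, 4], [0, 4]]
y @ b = [[35, 10, -20, 20], [16, 2, -16, 10], [-12, 0, 16, -8], [-12, 0, 16, -8]]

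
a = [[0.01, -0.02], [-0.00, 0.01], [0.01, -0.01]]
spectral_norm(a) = 0.03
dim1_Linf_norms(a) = [0.02, 0.01, 0.01]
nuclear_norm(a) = 0.03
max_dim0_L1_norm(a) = 0.04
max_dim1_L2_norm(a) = 0.02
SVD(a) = [[-0.81, 0.1], [0.32, -0.75], [-0.49, -0.65]] @ diag([0.02757816396257007, 0.006280515301597559]) @ [[-0.47, 0.88], [-0.88, -0.47]]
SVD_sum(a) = [[0.01, -0.02], [-0.00, 0.01], [0.01, -0.01]] + [[-0.0,-0.0], [0.00,0.00], [0.00,0.0]]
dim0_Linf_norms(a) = [0.01, 0.02]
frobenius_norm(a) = 0.03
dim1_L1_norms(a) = [0.03, 0.01, 0.02]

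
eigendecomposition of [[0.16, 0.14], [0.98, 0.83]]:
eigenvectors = [[-0.65,-0.17], [0.76,-0.99]]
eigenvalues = [-0.0, 0.99]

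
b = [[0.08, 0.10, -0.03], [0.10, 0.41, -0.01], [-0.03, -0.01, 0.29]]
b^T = [[0.08, 0.1, -0.03], [0.10, 0.41, -0.01], [-0.03, -0.01, 0.29]]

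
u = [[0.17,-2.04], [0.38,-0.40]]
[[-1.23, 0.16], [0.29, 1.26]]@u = [[-0.15,  2.45], [0.53,  -1.1]]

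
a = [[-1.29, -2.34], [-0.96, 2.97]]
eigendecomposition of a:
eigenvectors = [[-0.98, 0.44],[-0.20, -0.90]]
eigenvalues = [-1.76, 3.44]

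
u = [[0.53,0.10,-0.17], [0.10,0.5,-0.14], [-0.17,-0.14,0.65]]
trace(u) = 1.68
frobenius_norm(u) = 1.03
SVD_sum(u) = [[0.23, 0.19, -0.33], [0.19, 0.16, -0.27], [-0.33, -0.27, 0.46]] + [[0.01, -0.06, -0.03], [-0.06, 0.33, 0.15], [-0.03, 0.15, 0.07]] + [[0.29, -0.03, 0.18], [-0.03, 0.00, -0.02], [0.18, -0.02, 0.12]]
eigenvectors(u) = [[0.52, 0.84, -0.17], [0.44, -0.09, 0.89], [-0.73, 0.54, 0.41]]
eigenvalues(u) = [0.85, 0.41, 0.42]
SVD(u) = [[-0.52,0.17,0.84],  [-0.44,-0.89,-0.09],  [0.73,-0.41,0.54]] @ diag([0.8539126476578123, 0.416437296668576, 0.4096500556736111]) @ [[-0.52, -0.44, 0.73], [0.17, -0.89, -0.41], [0.84, -0.09, 0.54]]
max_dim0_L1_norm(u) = 0.96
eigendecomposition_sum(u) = [[0.23, 0.19, -0.33], [0.19, 0.16, -0.27], [-0.33, -0.27, 0.46]] + [[0.29,-0.03,0.18], [-0.03,0.0,-0.02], [0.18,-0.02,0.12]] + [[0.01, -0.06, -0.03],[-0.06, 0.33, 0.15],[-0.03, 0.15, 0.07]]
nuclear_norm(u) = 1.68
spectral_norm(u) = 0.85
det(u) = 0.15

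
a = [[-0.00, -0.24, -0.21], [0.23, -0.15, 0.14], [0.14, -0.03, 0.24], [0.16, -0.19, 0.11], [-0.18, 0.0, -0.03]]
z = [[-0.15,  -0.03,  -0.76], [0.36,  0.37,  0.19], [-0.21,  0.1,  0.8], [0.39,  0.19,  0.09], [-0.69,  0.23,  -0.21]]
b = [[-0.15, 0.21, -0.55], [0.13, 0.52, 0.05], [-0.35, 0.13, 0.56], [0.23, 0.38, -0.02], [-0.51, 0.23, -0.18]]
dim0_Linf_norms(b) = [0.51, 0.52, 0.56]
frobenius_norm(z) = 1.54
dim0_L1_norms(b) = [1.37, 1.47, 1.36]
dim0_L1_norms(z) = [1.8, 0.92, 2.05]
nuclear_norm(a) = 0.97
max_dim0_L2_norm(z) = 1.14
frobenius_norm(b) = 1.29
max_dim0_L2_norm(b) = 0.81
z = b + a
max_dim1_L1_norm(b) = 1.04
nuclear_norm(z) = 2.52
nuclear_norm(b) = 2.22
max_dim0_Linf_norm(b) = 0.56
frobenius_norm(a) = 0.62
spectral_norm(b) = 0.82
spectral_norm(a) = 0.49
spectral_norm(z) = 1.18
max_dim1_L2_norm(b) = 0.67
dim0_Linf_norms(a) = [0.23, 0.24, 0.24]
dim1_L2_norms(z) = [0.78, 0.55, 0.83, 0.44, 0.76]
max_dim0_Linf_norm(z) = 0.8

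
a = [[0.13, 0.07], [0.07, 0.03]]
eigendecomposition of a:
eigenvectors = [[0.89, -0.46], [0.46, 0.89]]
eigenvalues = [0.17, -0.01]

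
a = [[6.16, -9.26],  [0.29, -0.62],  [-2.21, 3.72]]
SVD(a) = [[-0.93, 0.35], [-0.06, -0.43], [0.36, 0.83]] @ diag([11.951257679279243, 0.22724410546595866]) @ [[-0.55, 0.84],[0.84, 0.55]]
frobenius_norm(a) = 11.95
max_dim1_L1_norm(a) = 15.42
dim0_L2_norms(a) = [6.55, 10.0]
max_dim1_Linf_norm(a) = 9.26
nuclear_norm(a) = 12.18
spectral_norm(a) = 11.95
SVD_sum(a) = [[6.09, -9.30],[0.37, -0.57],[-2.37, 3.62]] + [[0.07, 0.04], [-0.08, -0.05], [0.16, 0.1]]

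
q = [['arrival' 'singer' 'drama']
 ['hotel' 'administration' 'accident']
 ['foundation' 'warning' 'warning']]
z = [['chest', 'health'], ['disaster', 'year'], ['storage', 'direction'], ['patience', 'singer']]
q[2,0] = 'foundation'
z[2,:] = ['storage', 'direction']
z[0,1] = 'health'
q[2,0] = 'foundation'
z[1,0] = 'disaster'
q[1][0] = 'hotel'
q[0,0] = 'arrival'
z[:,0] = ['chest', 'disaster', 'storage', 'patience']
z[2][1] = 'direction'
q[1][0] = 'hotel'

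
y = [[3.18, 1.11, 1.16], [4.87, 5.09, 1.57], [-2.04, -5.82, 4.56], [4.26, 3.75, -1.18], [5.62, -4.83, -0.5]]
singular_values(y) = [11.23, 8.06, 4.62]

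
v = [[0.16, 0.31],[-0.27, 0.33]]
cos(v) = [[1.03, -0.08], [0.07, 0.99]]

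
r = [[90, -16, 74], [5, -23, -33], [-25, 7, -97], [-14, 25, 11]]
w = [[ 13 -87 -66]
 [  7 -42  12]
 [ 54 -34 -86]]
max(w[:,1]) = -34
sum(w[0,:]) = -140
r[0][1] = -16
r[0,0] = 90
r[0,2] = 74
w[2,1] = -34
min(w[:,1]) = -87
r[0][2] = 74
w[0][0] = 13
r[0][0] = 90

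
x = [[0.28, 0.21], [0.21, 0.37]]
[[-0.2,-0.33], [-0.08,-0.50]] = x@[[-0.93, -0.3],[0.30, -1.18]]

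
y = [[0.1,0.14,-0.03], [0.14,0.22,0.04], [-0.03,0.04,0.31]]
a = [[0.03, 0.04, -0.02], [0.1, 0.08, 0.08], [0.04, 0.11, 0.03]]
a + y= [[0.13, 0.18, -0.05],  [0.24, 0.3, 0.12],  [0.01, 0.15, 0.34]]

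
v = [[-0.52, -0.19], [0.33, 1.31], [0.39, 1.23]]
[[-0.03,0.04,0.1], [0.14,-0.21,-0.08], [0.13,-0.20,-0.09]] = v @ [[0.02,-0.03,-0.19], [0.10,-0.15,-0.01]]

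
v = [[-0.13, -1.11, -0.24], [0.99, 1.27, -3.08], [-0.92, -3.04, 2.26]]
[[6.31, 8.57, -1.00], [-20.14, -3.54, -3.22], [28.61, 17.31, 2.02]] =v@[[0.55,-4.24,5.73], [-6.61,-6.59,-0.36], [3.99,-2.93,2.74]]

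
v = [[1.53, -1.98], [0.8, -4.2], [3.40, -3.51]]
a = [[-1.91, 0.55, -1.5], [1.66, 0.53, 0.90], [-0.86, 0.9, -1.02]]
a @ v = [[-7.58, 6.74], [6.02, -8.67], [-4.06, 1.50]]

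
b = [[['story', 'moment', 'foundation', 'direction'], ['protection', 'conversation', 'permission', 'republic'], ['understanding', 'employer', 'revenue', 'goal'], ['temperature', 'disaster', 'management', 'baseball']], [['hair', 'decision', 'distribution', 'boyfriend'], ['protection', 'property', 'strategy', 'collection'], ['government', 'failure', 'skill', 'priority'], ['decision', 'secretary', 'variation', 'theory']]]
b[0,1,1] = 'conversation'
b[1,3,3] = 'theory'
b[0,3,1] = 'disaster'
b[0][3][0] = 'temperature'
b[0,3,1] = 'disaster'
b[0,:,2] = ['foundation', 'permission', 'revenue', 'management']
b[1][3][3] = 'theory'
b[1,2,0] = 'government'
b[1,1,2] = 'strategy'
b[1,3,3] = 'theory'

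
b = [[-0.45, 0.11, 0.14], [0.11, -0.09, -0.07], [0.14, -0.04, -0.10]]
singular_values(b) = [0.53, 0.07, 0.04]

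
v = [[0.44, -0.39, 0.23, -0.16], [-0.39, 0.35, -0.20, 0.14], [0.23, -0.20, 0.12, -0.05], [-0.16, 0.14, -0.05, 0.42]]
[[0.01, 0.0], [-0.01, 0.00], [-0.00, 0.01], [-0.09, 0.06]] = v@[[-0.02, 0.12], [0.0, 0.16], [-0.06, 0.14], [-0.23, 0.14]]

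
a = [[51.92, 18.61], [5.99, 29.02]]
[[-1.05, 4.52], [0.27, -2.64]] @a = [[-27.44,111.63], [-1.80,-71.59]]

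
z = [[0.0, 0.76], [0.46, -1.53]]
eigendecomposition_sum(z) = [[0.18, 0.08],[0.05, 0.02]] + [[-0.18, 0.68], [0.41, -1.55]]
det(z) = -0.35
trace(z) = -1.53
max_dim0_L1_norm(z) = 2.29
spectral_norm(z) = 1.76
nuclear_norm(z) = 1.96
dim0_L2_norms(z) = [0.46, 1.71]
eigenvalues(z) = [0.2, -1.73]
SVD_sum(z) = [[-0.18, 0.72], [0.38, -1.55]] + [[0.18, 0.04],  [0.08, 0.02]]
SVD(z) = [[-0.42, 0.91], [0.91, 0.42]] @ diag([1.757997052241238, 0.1988626770188843]) @ [[0.24, -0.97],[0.97, 0.24]]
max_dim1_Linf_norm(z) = 1.53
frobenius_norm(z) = 1.77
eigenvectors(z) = [[0.97,-0.40], [0.26,0.92]]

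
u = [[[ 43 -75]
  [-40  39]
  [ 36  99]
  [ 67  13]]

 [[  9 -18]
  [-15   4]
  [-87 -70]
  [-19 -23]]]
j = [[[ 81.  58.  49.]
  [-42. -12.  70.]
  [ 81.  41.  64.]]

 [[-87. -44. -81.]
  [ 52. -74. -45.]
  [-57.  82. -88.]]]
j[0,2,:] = [81.0, 41.0, 64.0]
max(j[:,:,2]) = 70.0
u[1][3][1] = -23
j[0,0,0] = 81.0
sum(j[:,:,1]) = 51.0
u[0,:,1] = [-75, 39, 99, 13]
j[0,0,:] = [81.0, 58.0, 49.0]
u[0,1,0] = -40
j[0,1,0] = -42.0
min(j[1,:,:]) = -88.0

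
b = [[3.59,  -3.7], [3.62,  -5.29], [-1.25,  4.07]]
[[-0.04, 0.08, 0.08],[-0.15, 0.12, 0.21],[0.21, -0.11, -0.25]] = b@ [[0.06, -0.01, -0.06], [0.07, -0.03, -0.08]]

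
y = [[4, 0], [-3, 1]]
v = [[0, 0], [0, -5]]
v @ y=[[0, 0], [15, -5]]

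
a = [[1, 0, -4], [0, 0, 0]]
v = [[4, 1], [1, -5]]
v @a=[[4, 0, -16], [1, 0, -4]]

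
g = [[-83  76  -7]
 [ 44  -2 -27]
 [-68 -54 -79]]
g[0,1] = 76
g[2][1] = -54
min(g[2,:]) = -79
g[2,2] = -79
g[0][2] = -7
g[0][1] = 76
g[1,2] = -27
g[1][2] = -27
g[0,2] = -7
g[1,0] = 44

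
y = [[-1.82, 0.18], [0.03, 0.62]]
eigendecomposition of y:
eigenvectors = [[-1.0,-0.07], [0.01,-1.00]]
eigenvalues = [-1.82, 0.62]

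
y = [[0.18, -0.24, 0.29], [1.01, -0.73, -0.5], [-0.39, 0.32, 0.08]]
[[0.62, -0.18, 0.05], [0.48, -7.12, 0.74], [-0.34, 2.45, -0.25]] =y@ [[2.01, -1.36, 1.65], [0.96, 4.92, 1.18], [1.69, 4.31, 0.14]]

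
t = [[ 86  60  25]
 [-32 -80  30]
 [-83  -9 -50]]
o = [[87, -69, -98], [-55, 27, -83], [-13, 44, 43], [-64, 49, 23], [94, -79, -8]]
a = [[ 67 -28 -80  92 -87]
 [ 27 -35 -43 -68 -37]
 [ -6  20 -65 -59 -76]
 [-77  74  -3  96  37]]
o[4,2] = -8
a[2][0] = -6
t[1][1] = -80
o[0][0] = 87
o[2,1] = 44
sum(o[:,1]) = -28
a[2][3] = -59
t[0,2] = 25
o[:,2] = [-98, -83, 43, 23, -8]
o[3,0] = -64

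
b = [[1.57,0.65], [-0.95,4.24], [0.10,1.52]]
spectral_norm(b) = 4.60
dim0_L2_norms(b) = [1.84, 4.55]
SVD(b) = [[-0.09, 0.97], [-0.94, -0.16], [-0.32, 0.20]] @ diag([4.600956908399507, 1.7085360771873843]) @ [[0.16, -0.99], [0.99, 0.16]]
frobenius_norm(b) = 4.91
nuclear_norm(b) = 6.31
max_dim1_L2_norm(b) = 4.35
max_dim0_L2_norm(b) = 4.55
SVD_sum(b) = [[-0.06,0.39],[-0.69,4.28],[-0.24,1.47]] + [[1.63, 0.26], [-0.26, -0.04], [0.34, 0.05]]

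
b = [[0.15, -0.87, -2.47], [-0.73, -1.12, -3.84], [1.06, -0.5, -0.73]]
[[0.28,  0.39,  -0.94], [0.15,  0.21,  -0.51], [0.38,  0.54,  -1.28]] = b @ [[0.24, 0.34, -0.81], [-0.22, -0.31, 0.74], [-0.02, -0.03, 0.07]]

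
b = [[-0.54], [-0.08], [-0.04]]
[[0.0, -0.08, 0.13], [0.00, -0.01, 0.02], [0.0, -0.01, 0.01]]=b @ [[-0.0,0.15,-0.24]]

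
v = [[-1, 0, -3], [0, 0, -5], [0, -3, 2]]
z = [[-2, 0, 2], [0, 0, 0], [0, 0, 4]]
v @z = [[2, 0, -14], [0, 0, -20], [0, 0, 8]]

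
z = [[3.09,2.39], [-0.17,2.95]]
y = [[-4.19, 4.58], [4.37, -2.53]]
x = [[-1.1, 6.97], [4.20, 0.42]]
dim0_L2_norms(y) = [6.05, 5.23]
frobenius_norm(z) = 4.90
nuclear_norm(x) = 11.27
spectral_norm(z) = 4.39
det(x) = -29.74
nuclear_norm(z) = 6.56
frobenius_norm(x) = 8.22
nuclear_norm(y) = 9.10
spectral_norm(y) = 7.91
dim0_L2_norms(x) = [4.34, 6.98]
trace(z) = 6.04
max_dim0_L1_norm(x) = 7.39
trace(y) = -6.72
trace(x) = -0.68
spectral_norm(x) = 7.06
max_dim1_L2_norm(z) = 3.91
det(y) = -9.41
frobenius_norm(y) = 8.00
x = z + y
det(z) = 9.52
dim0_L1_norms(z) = [3.26, 5.34]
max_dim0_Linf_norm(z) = 3.09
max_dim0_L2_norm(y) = 6.05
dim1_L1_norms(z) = [5.48, 3.12]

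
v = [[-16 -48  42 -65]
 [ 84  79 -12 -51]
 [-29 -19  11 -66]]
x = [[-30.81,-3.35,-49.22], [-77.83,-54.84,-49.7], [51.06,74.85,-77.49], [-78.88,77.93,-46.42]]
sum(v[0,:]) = -87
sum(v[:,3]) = -182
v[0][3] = -65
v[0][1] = -48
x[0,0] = -30.81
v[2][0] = -29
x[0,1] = -3.35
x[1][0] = -77.83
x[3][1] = 77.93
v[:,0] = [-16, 84, -29]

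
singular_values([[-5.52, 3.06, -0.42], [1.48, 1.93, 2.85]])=[6.36, 3.69]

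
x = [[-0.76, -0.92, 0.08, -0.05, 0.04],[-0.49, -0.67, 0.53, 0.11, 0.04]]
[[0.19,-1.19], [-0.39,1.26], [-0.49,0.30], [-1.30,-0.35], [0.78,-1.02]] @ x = [[0.44, 0.62, -0.62, -0.14, -0.04], [-0.32, -0.49, 0.64, 0.16, 0.03], [0.23, 0.25, 0.12, 0.06, -0.01], [1.16, 1.43, -0.29, 0.03, -0.07], [-0.09, -0.03, -0.48, -0.15, -0.01]]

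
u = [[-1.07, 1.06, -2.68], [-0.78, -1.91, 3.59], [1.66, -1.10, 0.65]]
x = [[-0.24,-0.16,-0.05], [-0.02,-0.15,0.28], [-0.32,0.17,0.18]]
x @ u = [[0.3, 0.11, 0.04], [0.60, -0.04, -0.3], [0.51, -0.86, 1.58]]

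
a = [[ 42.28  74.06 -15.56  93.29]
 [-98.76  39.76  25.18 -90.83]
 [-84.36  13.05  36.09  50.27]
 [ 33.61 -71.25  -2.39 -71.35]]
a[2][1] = 13.05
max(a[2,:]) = 50.27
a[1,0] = -98.76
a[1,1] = 39.76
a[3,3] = -71.35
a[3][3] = -71.35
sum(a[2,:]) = 15.050000000000004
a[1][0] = -98.76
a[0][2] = -15.56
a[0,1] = 74.06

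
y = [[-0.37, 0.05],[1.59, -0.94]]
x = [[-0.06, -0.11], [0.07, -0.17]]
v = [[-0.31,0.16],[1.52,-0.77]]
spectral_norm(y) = 1.88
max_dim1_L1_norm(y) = 2.53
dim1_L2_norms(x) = [0.13, 0.18]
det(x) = 0.02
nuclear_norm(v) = 1.74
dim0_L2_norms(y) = [1.63, 0.94]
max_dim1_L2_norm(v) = 1.7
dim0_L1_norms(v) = [1.83, 0.93]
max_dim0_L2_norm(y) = 1.63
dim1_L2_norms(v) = [0.35, 1.7]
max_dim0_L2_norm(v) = 1.55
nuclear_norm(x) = 0.29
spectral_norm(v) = 1.74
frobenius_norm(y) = 1.88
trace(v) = -1.08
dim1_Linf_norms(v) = [0.31, 1.52]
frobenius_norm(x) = 0.22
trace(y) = -1.31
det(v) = -0.00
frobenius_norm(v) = 1.74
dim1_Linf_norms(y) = [0.37, 1.59]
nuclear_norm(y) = 2.02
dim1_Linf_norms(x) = [0.11, 0.17]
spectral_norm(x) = 0.20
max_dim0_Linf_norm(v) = 1.52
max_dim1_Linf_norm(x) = 0.17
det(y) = 0.27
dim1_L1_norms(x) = [0.17, 0.24]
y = x + v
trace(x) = -0.23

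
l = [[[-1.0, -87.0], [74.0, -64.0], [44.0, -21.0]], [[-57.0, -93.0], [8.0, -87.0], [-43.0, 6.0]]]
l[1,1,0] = 8.0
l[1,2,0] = -43.0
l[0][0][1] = -87.0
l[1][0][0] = -57.0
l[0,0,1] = -87.0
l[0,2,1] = -21.0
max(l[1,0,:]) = -57.0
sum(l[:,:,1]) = -346.0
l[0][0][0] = -1.0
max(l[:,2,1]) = 6.0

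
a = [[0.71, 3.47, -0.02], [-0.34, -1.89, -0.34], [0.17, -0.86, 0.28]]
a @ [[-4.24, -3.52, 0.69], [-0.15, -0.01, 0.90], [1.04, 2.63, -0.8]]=[[-3.55, -2.59, 3.63], [1.37, 0.32, -1.66], [-0.30, 0.15, -0.88]]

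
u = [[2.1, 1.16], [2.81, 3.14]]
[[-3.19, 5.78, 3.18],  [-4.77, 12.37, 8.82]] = u@[[-1.34,1.14,-0.07], [-0.32,2.92,2.87]]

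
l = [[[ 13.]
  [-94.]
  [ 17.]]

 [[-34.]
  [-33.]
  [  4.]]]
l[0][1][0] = -94.0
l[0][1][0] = -94.0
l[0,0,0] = 13.0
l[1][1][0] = -33.0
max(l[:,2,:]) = 17.0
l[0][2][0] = 17.0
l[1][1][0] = -33.0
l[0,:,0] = [13.0, -94.0, 17.0]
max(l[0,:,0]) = 17.0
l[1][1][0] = -33.0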